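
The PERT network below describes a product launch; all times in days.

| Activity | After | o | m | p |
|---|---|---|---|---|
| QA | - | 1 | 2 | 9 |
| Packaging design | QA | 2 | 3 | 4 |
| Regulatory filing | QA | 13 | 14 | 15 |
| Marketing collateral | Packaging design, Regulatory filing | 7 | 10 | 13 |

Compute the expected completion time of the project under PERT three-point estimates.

te_QA = (1 + 4·2 + 9)/6 = 18/6 = 3
te_Packaging design = (2 + 4·3 + 4)/6 = 18/6 = 3
te_Regulatory filing = (13 + 4·14 + 15)/6 = 84/6 = 14
te_Marketing collateral = (7 + 4·10 + 13)/6 = 60/6 = 10

Forward pass:
ES_QA = 0; EF_QA = 3
ES_Packaging design = 3; EF_Packaging design = 3+3 = 6
ES_Regulatory filing = 3; EF_Regulatory filing = 3+14 = 17
ES_Marketing collateral = max(EF_Packaging design=6, EF_Regulatory filing=17) = 17; EF_Marketing collateral = 17+10 = 27
Expected project duration μ = 27 days. Critical path: QA → Regulatory filing → Marketing collateral.

27 days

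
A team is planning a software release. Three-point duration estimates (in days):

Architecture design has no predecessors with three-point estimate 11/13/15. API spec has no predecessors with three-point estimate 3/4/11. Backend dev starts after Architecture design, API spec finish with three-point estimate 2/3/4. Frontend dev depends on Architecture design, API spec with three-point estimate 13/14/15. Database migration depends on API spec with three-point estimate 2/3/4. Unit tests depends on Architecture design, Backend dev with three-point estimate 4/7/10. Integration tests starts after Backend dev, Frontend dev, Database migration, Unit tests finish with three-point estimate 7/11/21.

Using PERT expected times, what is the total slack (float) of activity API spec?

te_Architecture design = (11 + 4·13 + 15)/6 = 78/6 = 13
te_API spec = (3 + 4·4 + 11)/6 = 30/6 = 5
te_Backend dev = (2 + 4·3 + 4)/6 = 18/6 = 3
te_Frontend dev = (13 + 4·14 + 15)/6 = 84/6 = 14
te_Database migration = (2 + 4·3 + 4)/6 = 18/6 = 3
te_Unit tests = (4 + 4·7 + 10)/6 = 42/6 = 7
te_Integration tests = (7 + 4·11 + 21)/6 = 72/6 = 12

Forward pass:
ES_Architecture design = 0; EF_Architecture design = 13
ES_API spec = 0; EF_API spec = 5
ES_Backend dev = max(EF_Architecture design=13, EF_API spec=5) = 13; EF_Backend dev = 13+3 = 16
ES_Frontend dev = max(EF_Architecture design=13, EF_API spec=5) = 13; EF_Frontend dev = 13+14 = 27
ES_Database migration = 5; EF_Database migration = 5+3 = 8
ES_Unit tests = max(EF_Architecture design=13, EF_Backend dev=16) = 16; EF_Unit tests = 16+7 = 23
ES_Integration tests = max(EF_Backend dev=16, EF_Frontend dev=27, EF_Database migration=8, EF_Unit tests=23) = 27; EF_Integration tests = 27+12 = 39
Expected project duration μ = 39 days. Critical path: Architecture design → Frontend dev → Integration tests.

Backward pass:
LF_Integration tests = 39; LS_Integration tests = 39−12 = 27
LF_Unit tests = LS_Integration tests = 27; LS_Unit tests = 27−7 = 20
LF_Database migration = LS_Integration tests = 27; LS_Database migration = 27−3 = 24
LF_Frontend dev = LS_Integration tests = 27; LS_Frontend dev = 27−14 = 13
LF_Backend dev = min(LS_Unit tests=20, LS_Integration tests=27) = 20; LS_Backend dev = 20−3 = 17
LF_API spec = min(LS_Backend dev=17, LS_Frontend dev=13, LS_Database migration=24) = 13; LS_API spec = 13−5 = 8
LF_Architecture design = min(LS_Backend dev=17, LS_Frontend dev=13, LS_Unit tests=20) = 13; LS_Architecture design = 13−13 = 0
Slack_API spec = LS_API spec − ES_API spec = 8 − 0 = 8

8 days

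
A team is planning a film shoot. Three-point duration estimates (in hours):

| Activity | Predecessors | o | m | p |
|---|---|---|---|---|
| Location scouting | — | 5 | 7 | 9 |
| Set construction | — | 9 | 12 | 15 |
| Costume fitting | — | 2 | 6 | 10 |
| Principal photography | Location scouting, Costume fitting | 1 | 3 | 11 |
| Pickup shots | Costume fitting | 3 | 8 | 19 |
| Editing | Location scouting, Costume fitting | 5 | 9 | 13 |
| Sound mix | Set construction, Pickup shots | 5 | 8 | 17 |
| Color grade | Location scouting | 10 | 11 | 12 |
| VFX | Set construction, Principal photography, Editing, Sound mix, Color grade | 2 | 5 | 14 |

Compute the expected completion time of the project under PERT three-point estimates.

30 hours

te_Location scouting = (5 + 4·7 + 9)/6 = 42/6 = 7
te_Set construction = (9 + 4·12 + 15)/6 = 72/6 = 12
te_Costume fitting = (2 + 4·6 + 10)/6 = 36/6 = 6
te_Principal photography = (1 + 4·3 + 11)/6 = 24/6 = 4
te_Pickup shots = (3 + 4·8 + 19)/6 = 54/6 = 9
te_Editing = (5 + 4·9 + 13)/6 = 54/6 = 9
te_Sound mix = (5 + 4·8 + 17)/6 = 54/6 = 9
te_Color grade = (10 + 4·11 + 12)/6 = 66/6 = 11
te_VFX = (2 + 4·5 + 14)/6 = 36/6 = 6

Forward pass:
ES_Location scouting = 0; EF_Location scouting = 7
ES_Set construction = 0; EF_Set construction = 12
ES_Costume fitting = 0; EF_Costume fitting = 6
ES_Principal photography = max(EF_Location scouting=7, EF_Costume fitting=6) = 7; EF_Principal photography = 7+4 = 11
ES_Pickup shots = 6; EF_Pickup shots = 6+9 = 15
ES_Editing = max(EF_Location scouting=7, EF_Costume fitting=6) = 7; EF_Editing = 7+9 = 16
ES_Sound mix = max(EF_Set construction=12, EF_Pickup shots=15) = 15; EF_Sound mix = 15+9 = 24
ES_Color grade = 7; EF_Color grade = 7+11 = 18
ES_VFX = max(EF_Set construction=12, EF_Principal photography=11, EF_Editing=16, EF_Sound mix=24, EF_Color grade=18) = 24; EF_VFX = 24+6 = 30
Expected project duration μ = 30 hours. Critical path: Costume fitting → Pickup shots → Sound mix → VFX.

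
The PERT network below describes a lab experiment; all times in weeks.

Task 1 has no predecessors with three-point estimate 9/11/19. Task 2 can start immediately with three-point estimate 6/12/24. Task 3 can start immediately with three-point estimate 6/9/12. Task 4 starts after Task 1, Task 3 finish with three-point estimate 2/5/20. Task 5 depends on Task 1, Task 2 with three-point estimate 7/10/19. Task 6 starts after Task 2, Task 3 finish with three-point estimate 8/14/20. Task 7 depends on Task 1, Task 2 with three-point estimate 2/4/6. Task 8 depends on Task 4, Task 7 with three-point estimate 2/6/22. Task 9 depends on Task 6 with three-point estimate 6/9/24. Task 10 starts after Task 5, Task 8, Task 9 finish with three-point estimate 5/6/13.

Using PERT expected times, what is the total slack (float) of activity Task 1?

11 weeks

te_Task 1 = (9 + 4·11 + 19)/6 = 72/6 = 12
te_Task 2 = (6 + 4·12 + 24)/6 = 78/6 = 13
te_Task 3 = (6 + 4·9 + 12)/6 = 54/6 = 9
te_Task 4 = (2 + 4·5 + 20)/6 = 42/6 = 7
te_Task 5 = (7 + 4·10 + 19)/6 = 66/6 = 11
te_Task 6 = (8 + 4·14 + 20)/6 = 84/6 = 14
te_Task 7 = (2 + 4·4 + 6)/6 = 24/6 = 4
te_Task 8 = (2 + 4·6 + 22)/6 = 48/6 = 8
te_Task 9 = (6 + 4·9 + 24)/6 = 66/6 = 11
te_Task 10 = (5 + 4·6 + 13)/6 = 42/6 = 7

Forward pass:
ES_Task 1 = 0; EF_Task 1 = 12
ES_Task 2 = 0; EF_Task 2 = 13
ES_Task 3 = 0; EF_Task 3 = 9
ES_Task 4 = max(EF_Task 1=12, EF_Task 3=9) = 12; EF_Task 4 = 12+7 = 19
ES_Task 5 = max(EF_Task 1=12, EF_Task 2=13) = 13; EF_Task 5 = 13+11 = 24
ES_Task 6 = max(EF_Task 2=13, EF_Task 3=9) = 13; EF_Task 6 = 13+14 = 27
ES_Task 7 = max(EF_Task 1=12, EF_Task 2=13) = 13; EF_Task 7 = 13+4 = 17
ES_Task 8 = max(EF_Task 4=19, EF_Task 7=17) = 19; EF_Task 8 = 19+8 = 27
ES_Task 9 = 27; EF_Task 9 = 27+11 = 38
ES_Task 10 = max(EF_Task 5=24, EF_Task 8=27, EF_Task 9=38) = 38; EF_Task 10 = 38+7 = 45
Expected project duration μ = 45 weeks. Critical path: Task 2 → Task 6 → Task 9 → Task 10.

Backward pass:
LF_Task 10 = 45; LS_Task 10 = 45−7 = 38
LF_Task 9 = LS_Task 10 = 38; LS_Task 9 = 38−11 = 27
LF_Task 8 = LS_Task 10 = 38; LS_Task 8 = 38−8 = 30
LF_Task 7 = LS_Task 8 = 30; LS_Task 7 = 30−4 = 26
LF_Task 6 = LS_Task 9 = 27; LS_Task 6 = 27−14 = 13
LF_Task 5 = LS_Task 10 = 38; LS_Task 5 = 38−11 = 27
LF_Task 4 = LS_Task 8 = 30; LS_Task 4 = 30−7 = 23
LF_Task 3 = min(LS_Task 4=23, LS_Task 6=13) = 13; LS_Task 3 = 13−9 = 4
LF_Task 2 = min(LS_Task 5=27, LS_Task 6=13, LS_Task 7=26) = 13; LS_Task 2 = 13−13 = 0
LF_Task 1 = min(LS_Task 4=23, LS_Task 5=27, LS_Task 7=26) = 23; LS_Task 1 = 23−12 = 11
Slack_Task 1 = LS_Task 1 − ES_Task 1 = 11 − 0 = 11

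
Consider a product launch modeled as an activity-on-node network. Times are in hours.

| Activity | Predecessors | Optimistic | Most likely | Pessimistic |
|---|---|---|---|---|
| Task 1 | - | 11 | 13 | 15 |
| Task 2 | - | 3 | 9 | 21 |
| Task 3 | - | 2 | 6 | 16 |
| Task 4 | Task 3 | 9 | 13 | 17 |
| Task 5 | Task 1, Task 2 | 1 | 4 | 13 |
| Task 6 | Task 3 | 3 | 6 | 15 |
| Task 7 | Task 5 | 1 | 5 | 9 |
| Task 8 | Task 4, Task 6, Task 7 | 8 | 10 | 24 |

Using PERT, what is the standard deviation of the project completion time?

te_Task 1 = (11 + 4·13 + 15)/6 = 78/6 = 13; σ²_Task 1 = ((15−11)/6)² = 0.444
te_Task 2 = (3 + 4·9 + 21)/6 = 60/6 = 10; σ²_Task 2 = ((21−3)/6)² = 9.000
te_Task 3 = (2 + 4·6 + 16)/6 = 42/6 = 7; σ²_Task 3 = ((16−2)/6)² = 5.444
te_Task 4 = (9 + 4·13 + 17)/6 = 78/6 = 13; σ²_Task 4 = ((17−9)/6)² = 1.778
te_Task 5 = (1 + 4·4 + 13)/6 = 30/6 = 5; σ²_Task 5 = ((13−1)/6)² = 4.000
te_Task 6 = (3 + 4·6 + 15)/6 = 42/6 = 7; σ²_Task 6 = ((15−3)/6)² = 4.000
te_Task 7 = (1 + 4·5 + 9)/6 = 30/6 = 5; σ²_Task 7 = ((9−1)/6)² = 1.778
te_Task 8 = (8 + 4·10 + 24)/6 = 72/6 = 12; σ²_Task 8 = ((24−8)/6)² = 7.111

Forward pass:
ES_Task 1 = 0; EF_Task 1 = 13
ES_Task 2 = 0; EF_Task 2 = 10
ES_Task 3 = 0; EF_Task 3 = 7
ES_Task 4 = 7; EF_Task 4 = 7+13 = 20
ES_Task 5 = max(EF_Task 1=13, EF_Task 2=10) = 13; EF_Task 5 = 13+5 = 18
ES_Task 6 = 7; EF_Task 6 = 7+7 = 14
ES_Task 7 = 18; EF_Task 7 = 18+5 = 23
ES_Task 8 = max(EF_Task 4=20, EF_Task 6=14, EF_Task 7=23) = 23; EF_Task 8 = 23+12 = 35
Expected project duration μ = 35 hours. Critical path: Task 1 → Task 5 → Task 7 → Task 8.

Variance along critical path = 0.444 + 4.000 + 1.778 + 7.111 = 13.333
σ = √13.333 = 3.651 hours

3.65 hours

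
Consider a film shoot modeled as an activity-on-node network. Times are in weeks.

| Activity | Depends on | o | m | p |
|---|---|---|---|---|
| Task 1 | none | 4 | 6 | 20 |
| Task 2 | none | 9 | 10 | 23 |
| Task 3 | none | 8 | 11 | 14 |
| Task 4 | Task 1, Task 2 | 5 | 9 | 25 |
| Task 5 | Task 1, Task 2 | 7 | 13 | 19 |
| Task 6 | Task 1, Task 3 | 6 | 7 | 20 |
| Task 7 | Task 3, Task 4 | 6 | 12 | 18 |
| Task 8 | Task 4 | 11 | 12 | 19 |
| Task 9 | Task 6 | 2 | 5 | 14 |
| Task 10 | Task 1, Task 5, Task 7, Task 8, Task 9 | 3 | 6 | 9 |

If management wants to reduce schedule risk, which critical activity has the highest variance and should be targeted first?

Task 4

te_Task 1 = (4 + 4·6 + 20)/6 = 48/6 = 8; σ²_Task 1 = ((20−4)/6)² = 7.111
te_Task 2 = (9 + 4·10 + 23)/6 = 72/6 = 12; σ²_Task 2 = ((23−9)/6)² = 5.444
te_Task 3 = (8 + 4·11 + 14)/6 = 66/6 = 11; σ²_Task 3 = ((14−8)/6)² = 1.000
te_Task 4 = (5 + 4·9 + 25)/6 = 66/6 = 11; σ²_Task 4 = ((25−5)/6)² = 11.111
te_Task 5 = (7 + 4·13 + 19)/6 = 78/6 = 13; σ²_Task 5 = ((19−7)/6)² = 4.000
te_Task 6 = (6 + 4·7 + 20)/6 = 54/6 = 9; σ²_Task 6 = ((20−6)/6)² = 5.444
te_Task 7 = (6 + 4·12 + 18)/6 = 72/6 = 12; σ²_Task 7 = ((18−6)/6)² = 4.000
te_Task 8 = (11 + 4·12 + 19)/6 = 78/6 = 13; σ²_Task 8 = ((19−11)/6)² = 1.778
te_Task 9 = (2 + 4·5 + 14)/6 = 36/6 = 6; σ²_Task 9 = ((14−2)/6)² = 4.000
te_Task 10 = (3 + 4·6 + 9)/6 = 36/6 = 6; σ²_Task 10 = ((9−3)/6)² = 1.000

Forward pass:
ES_Task 1 = 0; EF_Task 1 = 8
ES_Task 2 = 0; EF_Task 2 = 12
ES_Task 3 = 0; EF_Task 3 = 11
ES_Task 4 = max(EF_Task 1=8, EF_Task 2=12) = 12; EF_Task 4 = 12+11 = 23
ES_Task 5 = max(EF_Task 1=8, EF_Task 2=12) = 12; EF_Task 5 = 12+13 = 25
ES_Task 6 = max(EF_Task 1=8, EF_Task 3=11) = 11; EF_Task 6 = 11+9 = 20
ES_Task 7 = max(EF_Task 3=11, EF_Task 4=23) = 23; EF_Task 7 = 23+12 = 35
ES_Task 8 = 23; EF_Task 8 = 23+13 = 36
ES_Task 9 = 20; EF_Task 9 = 20+6 = 26
ES_Task 10 = max(EF_Task 1=8, EF_Task 5=25, EF_Task 7=35, EF_Task 8=36, EF_Task 9=26) = 36; EF_Task 10 = 36+6 = 42
Expected project duration μ = 42 weeks. Critical path: Task 2 → Task 4 → Task 8 → Task 10.

Variances on critical path: σ²_Task 2=5.444, σ²_Task 4=11.111, σ²_Task 8=1.778, σ²_Task 10=1.000.
Largest is σ²_Task 4 = 11.111.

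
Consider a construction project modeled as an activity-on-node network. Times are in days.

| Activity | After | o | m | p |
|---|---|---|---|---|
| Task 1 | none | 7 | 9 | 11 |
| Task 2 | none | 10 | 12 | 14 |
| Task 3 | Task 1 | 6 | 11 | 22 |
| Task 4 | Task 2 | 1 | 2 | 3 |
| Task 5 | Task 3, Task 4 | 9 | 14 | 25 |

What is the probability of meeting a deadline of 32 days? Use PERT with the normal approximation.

te_Task 1 = (7 + 4·9 + 11)/6 = 54/6 = 9; σ²_Task 1 = ((11−7)/6)² = 0.444
te_Task 2 = (10 + 4·12 + 14)/6 = 72/6 = 12; σ²_Task 2 = ((14−10)/6)² = 0.444
te_Task 3 = (6 + 4·11 + 22)/6 = 72/6 = 12; σ²_Task 3 = ((22−6)/6)² = 7.111
te_Task 4 = (1 + 4·2 + 3)/6 = 12/6 = 2; σ²_Task 4 = ((3−1)/6)² = 0.111
te_Task 5 = (9 + 4·14 + 25)/6 = 90/6 = 15; σ²_Task 5 = ((25−9)/6)² = 7.111

Forward pass:
ES_Task 1 = 0; EF_Task 1 = 9
ES_Task 2 = 0; EF_Task 2 = 12
ES_Task 3 = 9; EF_Task 3 = 9+12 = 21
ES_Task 4 = 12; EF_Task 4 = 12+2 = 14
ES_Task 5 = max(EF_Task 3=21, EF_Task 4=14) = 21; EF_Task 5 = 21+15 = 36
Expected project duration μ = 36 days. Critical path: Task 1 → Task 3 → Task 5.

Variance along critical path = 0.444 + 7.111 + 7.111 = 14.667; σ = √14.667 = 3.830 days.
Z = (32 − 36) / 3.830 = -1.044
P(T ≤ 32) = Φ(-1.044) ≈ 0.148

0.148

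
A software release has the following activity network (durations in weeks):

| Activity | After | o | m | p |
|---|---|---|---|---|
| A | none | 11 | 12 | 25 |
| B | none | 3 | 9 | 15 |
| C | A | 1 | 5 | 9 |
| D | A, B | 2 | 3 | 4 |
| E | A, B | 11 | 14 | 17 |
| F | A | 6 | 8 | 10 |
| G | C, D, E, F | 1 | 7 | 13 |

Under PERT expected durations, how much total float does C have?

te_A = (11 + 4·12 + 25)/6 = 84/6 = 14
te_B = (3 + 4·9 + 15)/6 = 54/6 = 9
te_C = (1 + 4·5 + 9)/6 = 30/6 = 5
te_D = (2 + 4·3 + 4)/6 = 18/6 = 3
te_E = (11 + 4·14 + 17)/6 = 84/6 = 14
te_F = (6 + 4·8 + 10)/6 = 48/6 = 8
te_G = (1 + 4·7 + 13)/6 = 42/6 = 7

Forward pass:
ES_A = 0; EF_A = 14
ES_B = 0; EF_B = 9
ES_C = 14; EF_C = 14+5 = 19
ES_D = max(EF_A=14, EF_B=9) = 14; EF_D = 14+3 = 17
ES_E = max(EF_A=14, EF_B=9) = 14; EF_E = 14+14 = 28
ES_F = 14; EF_F = 14+8 = 22
ES_G = max(EF_C=19, EF_D=17, EF_E=28, EF_F=22) = 28; EF_G = 28+7 = 35
Expected project duration μ = 35 weeks. Critical path: A → E → G.

Backward pass:
LF_G = 35; LS_G = 35−7 = 28
LF_F = LS_G = 28; LS_F = 28−8 = 20
LF_E = LS_G = 28; LS_E = 28−14 = 14
LF_D = LS_G = 28; LS_D = 28−3 = 25
LF_C = LS_G = 28; LS_C = 28−5 = 23
LF_B = min(LS_D=25, LS_E=14) = 14; LS_B = 14−9 = 5
LF_A = min(LS_C=23, LS_D=25, LS_E=14, LS_F=20) = 14; LS_A = 14−14 = 0
Slack_C = LS_C − ES_C = 23 − 14 = 9

9 weeks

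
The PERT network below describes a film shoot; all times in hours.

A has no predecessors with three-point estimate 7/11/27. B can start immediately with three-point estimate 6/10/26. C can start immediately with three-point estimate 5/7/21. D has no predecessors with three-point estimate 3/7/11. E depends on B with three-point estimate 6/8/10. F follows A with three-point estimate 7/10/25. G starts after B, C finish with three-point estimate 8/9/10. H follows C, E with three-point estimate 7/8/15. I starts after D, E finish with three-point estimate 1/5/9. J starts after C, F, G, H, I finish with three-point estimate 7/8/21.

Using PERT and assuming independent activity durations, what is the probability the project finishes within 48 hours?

te_A = (7 + 4·11 + 27)/6 = 78/6 = 13; σ²_A = ((27−7)/6)² = 11.111
te_B = (6 + 4·10 + 26)/6 = 72/6 = 12; σ²_B = ((26−6)/6)² = 11.111
te_C = (5 + 4·7 + 21)/6 = 54/6 = 9; σ²_C = ((21−5)/6)² = 7.111
te_D = (3 + 4·7 + 11)/6 = 42/6 = 7; σ²_D = ((11−3)/6)² = 1.778
te_E = (6 + 4·8 + 10)/6 = 48/6 = 8; σ²_E = ((10−6)/6)² = 0.444
te_F = (7 + 4·10 + 25)/6 = 72/6 = 12; σ²_F = ((25−7)/6)² = 9.000
te_G = (8 + 4·9 + 10)/6 = 54/6 = 9; σ²_G = ((10−8)/6)² = 0.111
te_H = (7 + 4·8 + 15)/6 = 54/6 = 9; σ²_H = ((15−7)/6)² = 1.778
te_I = (1 + 4·5 + 9)/6 = 30/6 = 5; σ²_I = ((9−1)/6)² = 1.778
te_J = (7 + 4·8 + 21)/6 = 60/6 = 10; σ²_J = ((21−7)/6)² = 5.444

Forward pass:
ES_A = 0; EF_A = 13
ES_B = 0; EF_B = 12
ES_C = 0; EF_C = 9
ES_D = 0; EF_D = 7
ES_E = 12; EF_E = 12+8 = 20
ES_F = 13; EF_F = 13+12 = 25
ES_G = max(EF_B=12, EF_C=9) = 12; EF_G = 12+9 = 21
ES_H = max(EF_C=9, EF_E=20) = 20; EF_H = 20+9 = 29
ES_I = max(EF_D=7, EF_E=20) = 20; EF_I = 20+5 = 25
ES_J = max(EF_C=9, EF_F=25, EF_G=21, EF_H=29, EF_I=25) = 29; EF_J = 29+10 = 39
Expected project duration μ = 39 hours. Critical path: B → E → H → J.

Variance along critical path = 11.111 + 0.444 + 1.778 + 5.444 = 18.778; σ = √18.778 = 4.333 hours.
Z = (48 − 39) / 4.333 = 2.077
P(T ≤ 48) = Φ(2.077) ≈ 0.981

0.981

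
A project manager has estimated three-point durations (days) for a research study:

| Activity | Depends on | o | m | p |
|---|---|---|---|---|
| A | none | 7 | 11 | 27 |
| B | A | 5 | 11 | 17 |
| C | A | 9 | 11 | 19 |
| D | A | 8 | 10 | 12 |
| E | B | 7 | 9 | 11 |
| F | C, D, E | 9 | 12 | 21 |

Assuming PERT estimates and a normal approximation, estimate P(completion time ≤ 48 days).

0.674

te_A = (7 + 4·11 + 27)/6 = 78/6 = 13; σ²_A = ((27−7)/6)² = 11.111
te_B = (5 + 4·11 + 17)/6 = 66/6 = 11; σ²_B = ((17−5)/6)² = 4.000
te_C = (9 + 4·11 + 19)/6 = 72/6 = 12; σ²_C = ((19−9)/6)² = 2.778
te_D = (8 + 4·10 + 12)/6 = 60/6 = 10; σ²_D = ((12−8)/6)² = 0.444
te_E = (7 + 4·9 + 11)/6 = 54/6 = 9; σ²_E = ((11−7)/6)² = 0.444
te_F = (9 + 4·12 + 21)/6 = 78/6 = 13; σ²_F = ((21−9)/6)² = 4.000

Forward pass:
ES_A = 0; EF_A = 13
ES_B = 13; EF_B = 13+11 = 24
ES_C = 13; EF_C = 13+12 = 25
ES_D = 13; EF_D = 13+10 = 23
ES_E = 24; EF_E = 24+9 = 33
ES_F = max(EF_C=25, EF_D=23, EF_E=33) = 33; EF_F = 33+13 = 46
Expected project duration μ = 46 days. Critical path: A → B → E → F.

Variance along critical path = 11.111 + 4.000 + 0.444 + 4.000 = 19.556; σ = √19.556 = 4.422 days.
Z = (48 − 46) / 4.422 = 0.452
P(T ≤ 48) = Φ(0.452) ≈ 0.674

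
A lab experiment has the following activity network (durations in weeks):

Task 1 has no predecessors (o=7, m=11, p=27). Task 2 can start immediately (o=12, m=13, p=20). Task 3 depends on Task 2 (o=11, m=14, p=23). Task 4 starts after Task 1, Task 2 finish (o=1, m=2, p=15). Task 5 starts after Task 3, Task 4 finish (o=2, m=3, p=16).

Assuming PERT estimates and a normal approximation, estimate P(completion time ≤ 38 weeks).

0.884

te_Task 1 = (7 + 4·11 + 27)/6 = 78/6 = 13; σ²_Task 1 = ((27−7)/6)² = 11.111
te_Task 2 = (12 + 4·13 + 20)/6 = 84/6 = 14; σ²_Task 2 = ((20−12)/6)² = 1.778
te_Task 3 = (11 + 4·14 + 23)/6 = 90/6 = 15; σ²_Task 3 = ((23−11)/6)² = 4.000
te_Task 4 = (1 + 4·2 + 15)/6 = 24/6 = 4; σ²_Task 4 = ((15−1)/6)² = 5.444
te_Task 5 = (2 + 4·3 + 16)/6 = 30/6 = 5; σ²_Task 5 = ((16−2)/6)² = 5.444

Forward pass:
ES_Task 1 = 0; EF_Task 1 = 13
ES_Task 2 = 0; EF_Task 2 = 14
ES_Task 3 = 14; EF_Task 3 = 14+15 = 29
ES_Task 4 = max(EF_Task 1=13, EF_Task 2=14) = 14; EF_Task 4 = 14+4 = 18
ES_Task 5 = max(EF_Task 3=29, EF_Task 4=18) = 29; EF_Task 5 = 29+5 = 34
Expected project duration μ = 34 weeks. Critical path: Task 2 → Task 3 → Task 5.

Variance along critical path = 1.778 + 4.000 + 5.444 = 11.222; σ = √11.222 = 3.350 weeks.
Z = (38 − 34) / 3.350 = 1.194
P(T ≤ 38) = Φ(1.194) ≈ 0.884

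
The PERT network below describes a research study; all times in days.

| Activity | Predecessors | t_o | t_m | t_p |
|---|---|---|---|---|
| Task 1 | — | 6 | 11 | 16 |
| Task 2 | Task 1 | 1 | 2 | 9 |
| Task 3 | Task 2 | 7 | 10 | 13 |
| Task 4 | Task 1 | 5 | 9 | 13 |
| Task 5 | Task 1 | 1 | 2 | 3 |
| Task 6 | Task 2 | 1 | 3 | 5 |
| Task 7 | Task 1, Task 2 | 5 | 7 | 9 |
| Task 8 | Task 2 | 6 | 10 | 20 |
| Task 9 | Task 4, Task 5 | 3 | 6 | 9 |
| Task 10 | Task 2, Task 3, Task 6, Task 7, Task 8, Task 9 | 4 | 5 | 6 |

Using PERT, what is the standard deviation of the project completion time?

te_Task 1 = (6 + 4·11 + 16)/6 = 66/6 = 11; σ²_Task 1 = ((16−6)/6)² = 2.778
te_Task 2 = (1 + 4·2 + 9)/6 = 18/6 = 3; σ²_Task 2 = ((9−1)/6)² = 1.778
te_Task 3 = (7 + 4·10 + 13)/6 = 60/6 = 10; σ²_Task 3 = ((13−7)/6)² = 1.000
te_Task 4 = (5 + 4·9 + 13)/6 = 54/6 = 9; σ²_Task 4 = ((13−5)/6)² = 1.778
te_Task 5 = (1 + 4·2 + 3)/6 = 12/6 = 2; σ²_Task 5 = ((3−1)/6)² = 0.111
te_Task 6 = (1 + 4·3 + 5)/6 = 18/6 = 3; σ²_Task 6 = ((5−1)/6)² = 0.444
te_Task 7 = (5 + 4·7 + 9)/6 = 42/6 = 7; σ²_Task 7 = ((9−5)/6)² = 0.444
te_Task 8 = (6 + 4·10 + 20)/6 = 66/6 = 11; σ²_Task 8 = ((20−6)/6)² = 5.444
te_Task 9 = (3 + 4·6 + 9)/6 = 36/6 = 6; σ²_Task 9 = ((9−3)/6)² = 1.000
te_Task 10 = (4 + 4·5 + 6)/6 = 30/6 = 5; σ²_Task 10 = ((6−4)/6)² = 0.111

Forward pass:
ES_Task 1 = 0; EF_Task 1 = 11
ES_Task 2 = 11; EF_Task 2 = 11+3 = 14
ES_Task 3 = 14; EF_Task 3 = 14+10 = 24
ES_Task 4 = 11; EF_Task 4 = 11+9 = 20
ES_Task 5 = 11; EF_Task 5 = 11+2 = 13
ES_Task 6 = 14; EF_Task 6 = 14+3 = 17
ES_Task 7 = max(EF_Task 1=11, EF_Task 2=14) = 14; EF_Task 7 = 14+7 = 21
ES_Task 8 = 14; EF_Task 8 = 14+11 = 25
ES_Task 9 = max(EF_Task 4=20, EF_Task 5=13) = 20; EF_Task 9 = 20+6 = 26
ES_Task 10 = max(EF_Task 2=14, EF_Task 3=24, EF_Task 6=17, EF_Task 7=21, EF_Task 8=25, EF_Task 9=26) = 26; EF_Task 10 = 26+5 = 31
Expected project duration μ = 31 days. Critical path: Task 1 → Task 4 → Task 9 → Task 10.

Variance along critical path = 2.778 + 1.778 + 1.000 + 0.111 = 5.667
σ = √5.667 = 2.380 days

2.38 days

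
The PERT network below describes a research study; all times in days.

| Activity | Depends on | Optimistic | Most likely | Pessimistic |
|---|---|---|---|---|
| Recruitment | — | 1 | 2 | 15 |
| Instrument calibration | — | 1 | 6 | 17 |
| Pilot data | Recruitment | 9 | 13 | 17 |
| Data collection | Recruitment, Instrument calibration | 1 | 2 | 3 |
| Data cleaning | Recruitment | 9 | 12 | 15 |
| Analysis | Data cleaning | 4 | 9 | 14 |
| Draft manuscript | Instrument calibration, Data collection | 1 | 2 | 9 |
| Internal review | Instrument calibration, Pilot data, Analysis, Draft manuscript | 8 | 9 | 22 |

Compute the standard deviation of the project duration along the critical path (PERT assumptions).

te_Recruitment = (1 + 4·2 + 15)/6 = 24/6 = 4; σ²_Recruitment = ((15−1)/6)² = 5.444
te_Instrument calibration = (1 + 4·6 + 17)/6 = 42/6 = 7; σ²_Instrument calibration = ((17−1)/6)² = 7.111
te_Pilot data = (9 + 4·13 + 17)/6 = 78/6 = 13; σ²_Pilot data = ((17−9)/6)² = 1.778
te_Data collection = (1 + 4·2 + 3)/6 = 12/6 = 2; σ²_Data collection = ((3−1)/6)² = 0.111
te_Data cleaning = (9 + 4·12 + 15)/6 = 72/6 = 12; σ²_Data cleaning = ((15−9)/6)² = 1.000
te_Analysis = (4 + 4·9 + 14)/6 = 54/6 = 9; σ²_Analysis = ((14−4)/6)² = 2.778
te_Draft manuscript = (1 + 4·2 + 9)/6 = 18/6 = 3; σ²_Draft manuscript = ((9−1)/6)² = 1.778
te_Internal review = (8 + 4·9 + 22)/6 = 66/6 = 11; σ²_Internal review = ((22−8)/6)² = 5.444

Forward pass:
ES_Recruitment = 0; EF_Recruitment = 4
ES_Instrument calibration = 0; EF_Instrument calibration = 7
ES_Pilot data = 4; EF_Pilot data = 4+13 = 17
ES_Data collection = max(EF_Recruitment=4, EF_Instrument calibration=7) = 7; EF_Data collection = 7+2 = 9
ES_Data cleaning = 4; EF_Data cleaning = 4+12 = 16
ES_Analysis = 16; EF_Analysis = 16+9 = 25
ES_Draft manuscript = max(EF_Instrument calibration=7, EF_Data collection=9) = 9; EF_Draft manuscript = 9+3 = 12
ES_Internal review = max(EF_Instrument calibration=7, EF_Pilot data=17, EF_Analysis=25, EF_Draft manuscript=12) = 25; EF_Internal review = 25+11 = 36
Expected project duration μ = 36 days. Critical path: Recruitment → Data cleaning → Analysis → Internal review.

Variance along critical path = 5.444 + 1.000 + 2.778 + 5.444 = 14.667
σ = √14.667 = 3.830 days

3.83 days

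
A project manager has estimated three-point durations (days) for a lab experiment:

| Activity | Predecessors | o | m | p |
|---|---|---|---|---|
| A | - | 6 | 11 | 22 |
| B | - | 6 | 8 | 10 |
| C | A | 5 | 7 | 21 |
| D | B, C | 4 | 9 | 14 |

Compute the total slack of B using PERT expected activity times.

te_A = (6 + 4·11 + 22)/6 = 72/6 = 12
te_B = (6 + 4·8 + 10)/6 = 48/6 = 8
te_C = (5 + 4·7 + 21)/6 = 54/6 = 9
te_D = (4 + 4·9 + 14)/6 = 54/6 = 9

Forward pass:
ES_A = 0; EF_A = 12
ES_B = 0; EF_B = 8
ES_C = 12; EF_C = 12+9 = 21
ES_D = max(EF_B=8, EF_C=21) = 21; EF_D = 21+9 = 30
Expected project duration μ = 30 days. Critical path: A → C → D.

Backward pass:
LF_D = 30; LS_D = 30−9 = 21
LF_C = LS_D = 21; LS_C = 21−9 = 12
LF_B = LS_D = 21; LS_B = 21−8 = 13
LF_A = LS_C = 12; LS_A = 12−12 = 0
Slack_B = LS_B − ES_B = 13 − 0 = 13

13 days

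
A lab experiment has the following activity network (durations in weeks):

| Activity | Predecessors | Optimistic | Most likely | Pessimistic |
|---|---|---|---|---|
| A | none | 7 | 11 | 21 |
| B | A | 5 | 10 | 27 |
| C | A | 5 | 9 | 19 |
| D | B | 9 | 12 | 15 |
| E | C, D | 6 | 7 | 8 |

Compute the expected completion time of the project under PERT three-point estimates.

43 weeks

te_A = (7 + 4·11 + 21)/6 = 72/6 = 12
te_B = (5 + 4·10 + 27)/6 = 72/6 = 12
te_C = (5 + 4·9 + 19)/6 = 60/6 = 10
te_D = (9 + 4·12 + 15)/6 = 72/6 = 12
te_E = (6 + 4·7 + 8)/6 = 42/6 = 7

Forward pass:
ES_A = 0; EF_A = 12
ES_B = 12; EF_B = 12+12 = 24
ES_C = 12; EF_C = 12+10 = 22
ES_D = 24; EF_D = 24+12 = 36
ES_E = max(EF_C=22, EF_D=36) = 36; EF_E = 36+7 = 43
Expected project duration μ = 43 weeks. Critical path: A → B → D → E.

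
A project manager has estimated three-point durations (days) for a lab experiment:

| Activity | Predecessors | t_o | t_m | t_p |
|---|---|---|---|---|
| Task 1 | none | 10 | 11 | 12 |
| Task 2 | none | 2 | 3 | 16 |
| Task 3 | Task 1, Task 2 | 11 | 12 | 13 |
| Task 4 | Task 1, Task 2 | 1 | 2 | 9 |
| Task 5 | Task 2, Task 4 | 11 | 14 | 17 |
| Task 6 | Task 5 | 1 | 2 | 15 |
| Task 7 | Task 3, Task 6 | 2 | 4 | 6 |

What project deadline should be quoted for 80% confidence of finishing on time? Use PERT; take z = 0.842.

te_Task 1 = (10 + 4·11 + 12)/6 = 66/6 = 11; σ²_Task 1 = ((12−10)/6)² = 0.111
te_Task 2 = (2 + 4·3 + 16)/6 = 30/6 = 5; σ²_Task 2 = ((16−2)/6)² = 5.444
te_Task 3 = (11 + 4·12 + 13)/6 = 72/6 = 12; σ²_Task 3 = ((13−11)/6)² = 0.111
te_Task 4 = (1 + 4·2 + 9)/6 = 18/6 = 3; σ²_Task 4 = ((9−1)/6)² = 1.778
te_Task 5 = (11 + 4·14 + 17)/6 = 84/6 = 14; σ²_Task 5 = ((17−11)/6)² = 1.000
te_Task 6 = (1 + 4·2 + 15)/6 = 24/6 = 4; σ²_Task 6 = ((15−1)/6)² = 5.444
te_Task 7 = (2 + 4·4 + 6)/6 = 24/6 = 4; σ²_Task 7 = ((6−2)/6)² = 0.444

Forward pass:
ES_Task 1 = 0; EF_Task 1 = 11
ES_Task 2 = 0; EF_Task 2 = 5
ES_Task 3 = max(EF_Task 1=11, EF_Task 2=5) = 11; EF_Task 3 = 11+12 = 23
ES_Task 4 = max(EF_Task 1=11, EF_Task 2=5) = 11; EF_Task 4 = 11+3 = 14
ES_Task 5 = max(EF_Task 2=5, EF_Task 4=14) = 14; EF_Task 5 = 14+14 = 28
ES_Task 6 = 28; EF_Task 6 = 28+4 = 32
ES_Task 7 = max(EF_Task 3=23, EF_Task 6=32) = 32; EF_Task 7 = 32+4 = 36
Expected project duration μ = 36 days. Critical path: Task 1 → Task 4 → Task 5 → Task 6 → Task 7.

Variance along critical path = 0.111 + 1.778 + 1.000 + 5.444 + 0.444 = 8.778; σ = 2.963 days.
D = μ + z·σ = 36 + 0.842·2.963 = 38.5 days

38.5 days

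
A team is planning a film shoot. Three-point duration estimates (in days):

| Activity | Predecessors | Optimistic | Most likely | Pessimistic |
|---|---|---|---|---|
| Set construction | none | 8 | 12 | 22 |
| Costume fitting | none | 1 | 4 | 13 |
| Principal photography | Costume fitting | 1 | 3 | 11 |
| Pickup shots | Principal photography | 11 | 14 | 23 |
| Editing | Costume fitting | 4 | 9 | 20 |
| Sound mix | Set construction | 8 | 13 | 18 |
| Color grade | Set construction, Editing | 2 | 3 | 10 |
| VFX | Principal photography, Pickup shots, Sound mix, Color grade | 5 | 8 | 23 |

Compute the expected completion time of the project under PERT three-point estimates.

36 days

te_Set construction = (8 + 4·12 + 22)/6 = 78/6 = 13
te_Costume fitting = (1 + 4·4 + 13)/6 = 30/6 = 5
te_Principal photography = (1 + 4·3 + 11)/6 = 24/6 = 4
te_Pickup shots = (11 + 4·14 + 23)/6 = 90/6 = 15
te_Editing = (4 + 4·9 + 20)/6 = 60/6 = 10
te_Sound mix = (8 + 4·13 + 18)/6 = 78/6 = 13
te_Color grade = (2 + 4·3 + 10)/6 = 24/6 = 4
te_VFX = (5 + 4·8 + 23)/6 = 60/6 = 10

Forward pass:
ES_Set construction = 0; EF_Set construction = 13
ES_Costume fitting = 0; EF_Costume fitting = 5
ES_Principal photography = 5; EF_Principal photography = 5+4 = 9
ES_Pickup shots = 9; EF_Pickup shots = 9+15 = 24
ES_Editing = 5; EF_Editing = 5+10 = 15
ES_Sound mix = 13; EF_Sound mix = 13+13 = 26
ES_Color grade = max(EF_Set construction=13, EF_Editing=15) = 15; EF_Color grade = 15+4 = 19
ES_VFX = max(EF_Principal photography=9, EF_Pickup shots=24, EF_Sound mix=26, EF_Color grade=19) = 26; EF_VFX = 26+10 = 36
Expected project duration μ = 36 days. Critical path: Set construction → Sound mix → VFX.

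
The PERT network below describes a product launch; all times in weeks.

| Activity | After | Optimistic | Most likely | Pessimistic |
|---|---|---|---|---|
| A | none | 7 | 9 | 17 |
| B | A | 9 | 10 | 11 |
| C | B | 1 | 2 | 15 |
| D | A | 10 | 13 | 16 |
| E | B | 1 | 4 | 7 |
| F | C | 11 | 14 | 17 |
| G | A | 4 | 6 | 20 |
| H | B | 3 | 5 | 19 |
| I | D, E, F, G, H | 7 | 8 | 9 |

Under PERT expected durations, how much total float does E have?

te_A = (7 + 4·9 + 17)/6 = 60/6 = 10
te_B = (9 + 4·10 + 11)/6 = 60/6 = 10
te_C = (1 + 4·2 + 15)/6 = 24/6 = 4
te_D = (10 + 4·13 + 16)/6 = 78/6 = 13
te_E = (1 + 4·4 + 7)/6 = 24/6 = 4
te_F = (11 + 4·14 + 17)/6 = 84/6 = 14
te_G = (4 + 4·6 + 20)/6 = 48/6 = 8
te_H = (3 + 4·5 + 19)/6 = 42/6 = 7
te_I = (7 + 4·8 + 9)/6 = 48/6 = 8

Forward pass:
ES_A = 0; EF_A = 10
ES_B = 10; EF_B = 10+10 = 20
ES_C = 20; EF_C = 20+4 = 24
ES_D = 10; EF_D = 10+13 = 23
ES_E = 20; EF_E = 20+4 = 24
ES_F = 24; EF_F = 24+14 = 38
ES_G = 10; EF_G = 10+8 = 18
ES_H = 20; EF_H = 20+7 = 27
ES_I = max(EF_D=23, EF_E=24, EF_F=38, EF_G=18, EF_H=27) = 38; EF_I = 38+8 = 46
Expected project duration μ = 46 weeks. Critical path: A → B → C → F → I.

Backward pass:
LF_I = 46; LS_I = 46−8 = 38
LF_H = LS_I = 38; LS_H = 38−7 = 31
LF_G = LS_I = 38; LS_G = 38−8 = 30
LF_F = LS_I = 38; LS_F = 38−14 = 24
LF_E = LS_I = 38; LS_E = 38−4 = 34
LF_D = LS_I = 38; LS_D = 38−13 = 25
LF_C = LS_F = 24; LS_C = 24−4 = 20
LF_B = min(LS_C=20, LS_E=34, LS_H=31) = 20; LS_B = 20−10 = 10
LF_A = min(LS_B=10, LS_D=25, LS_G=30) = 10; LS_A = 10−10 = 0
Slack_E = LS_E − ES_E = 34 − 20 = 14

14 weeks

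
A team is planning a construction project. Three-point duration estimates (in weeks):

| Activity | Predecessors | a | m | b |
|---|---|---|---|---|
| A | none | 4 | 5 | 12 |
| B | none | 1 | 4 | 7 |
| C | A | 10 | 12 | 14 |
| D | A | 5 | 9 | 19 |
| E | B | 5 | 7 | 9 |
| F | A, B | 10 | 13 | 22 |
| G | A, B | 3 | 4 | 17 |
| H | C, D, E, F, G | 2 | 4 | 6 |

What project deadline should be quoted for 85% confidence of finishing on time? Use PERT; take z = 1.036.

te_A = (4 + 4·5 + 12)/6 = 36/6 = 6; σ²_A = ((12−4)/6)² = 1.778
te_B = (1 + 4·4 + 7)/6 = 24/6 = 4; σ²_B = ((7−1)/6)² = 1.000
te_C = (10 + 4·12 + 14)/6 = 72/6 = 12; σ²_C = ((14−10)/6)² = 0.444
te_D = (5 + 4·9 + 19)/6 = 60/6 = 10; σ²_D = ((19−5)/6)² = 5.444
te_E = (5 + 4·7 + 9)/6 = 42/6 = 7; σ²_E = ((9−5)/6)² = 0.444
te_F = (10 + 4·13 + 22)/6 = 84/6 = 14; σ²_F = ((22−10)/6)² = 4.000
te_G = (3 + 4·4 + 17)/6 = 36/6 = 6; σ²_G = ((17−3)/6)² = 5.444
te_H = (2 + 4·4 + 6)/6 = 24/6 = 4; σ²_H = ((6−2)/6)² = 0.444

Forward pass:
ES_A = 0; EF_A = 6
ES_B = 0; EF_B = 4
ES_C = 6; EF_C = 6+12 = 18
ES_D = 6; EF_D = 6+10 = 16
ES_E = 4; EF_E = 4+7 = 11
ES_F = max(EF_A=6, EF_B=4) = 6; EF_F = 6+14 = 20
ES_G = max(EF_A=6, EF_B=4) = 6; EF_G = 6+6 = 12
ES_H = max(EF_C=18, EF_D=16, EF_E=11, EF_F=20, EF_G=12) = 20; EF_H = 20+4 = 24
Expected project duration μ = 24 weeks. Critical path: A → F → H.

Variance along critical path = 1.778 + 4.000 + 0.444 = 6.222; σ = 2.494 weeks.
D = μ + z·σ = 24 + 1.036·2.494 = 26.6 weeks

26.6 weeks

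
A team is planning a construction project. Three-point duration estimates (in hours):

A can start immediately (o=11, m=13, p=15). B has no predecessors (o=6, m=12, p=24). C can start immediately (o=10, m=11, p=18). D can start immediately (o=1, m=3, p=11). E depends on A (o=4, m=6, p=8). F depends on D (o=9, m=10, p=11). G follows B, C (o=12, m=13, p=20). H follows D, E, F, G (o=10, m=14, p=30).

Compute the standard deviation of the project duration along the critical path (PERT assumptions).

4.68 hours

te_A = (11 + 4·13 + 15)/6 = 78/6 = 13; σ²_A = ((15−11)/6)² = 0.444
te_B = (6 + 4·12 + 24)/6 = 78/6 = 13; σ²_B = ((24−6)/6)² = 9.000
te_C = (10 + 4·11 + 18)/6 = 72/6 = 12; σ²_C = ((18−10)/6)² = 1.778
te_D = (1 + 4·3 + 11)/6 = 24/6 = 4; σ²_D = ((11−1)/6)² = 2.778
te_E = (4 + 4·6 + 8)/6 = 36/6 = 6; σ²_E = ((8−4)/6)² = 0.444
te_F = (9 + 4·10 + 11)/6 = 60/6 = 10; σ²_F = ((11−9)/6)² = 0.111
te_G = (12 + 4·13 + 20)/6 = 84/6 = 14; σ²_G = ((20−12)/6)² = 1.778
te_H = (10 + 4·14 + 30)/6 = 96/6 = 16; σ²_H = ((30−10)/6)² = 11.111

Forward pass:
ES_A = 0; EF_A = 13
ES_B = 0; EF_B = 13
ES_C = 0; EF_C = 12
ES_D = 0; EF_D = 4
ES_E = 13; EF_E = 13+6 = 19
ES_F = 4; EF_F = 4+10 = 14
ES_G = max(EF_B=13, EF_C=12) = 13; EF_G = 13+14 = 27
ES_H = max(EF_D=4, EF_E=19, EF_F=14, EF_G=27) = 27; EF_H = 27+16 = 43
Expected project duration μ = 43 hours. Critical path: B → G → H.

Variance along critical path = 9.000 + 1.778 + 11.111 = 21.889
σ = √21.889 = 4.679 hours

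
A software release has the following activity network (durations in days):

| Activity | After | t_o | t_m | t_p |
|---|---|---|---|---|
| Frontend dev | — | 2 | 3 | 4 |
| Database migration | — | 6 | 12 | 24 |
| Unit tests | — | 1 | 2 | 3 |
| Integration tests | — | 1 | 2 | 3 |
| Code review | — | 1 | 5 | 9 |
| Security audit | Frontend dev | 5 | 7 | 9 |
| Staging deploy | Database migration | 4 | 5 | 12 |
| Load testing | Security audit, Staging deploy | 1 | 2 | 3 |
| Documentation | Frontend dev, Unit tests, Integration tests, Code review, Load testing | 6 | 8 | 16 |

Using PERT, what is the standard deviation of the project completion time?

te_Frontend dev = (2 + 4·3 + 4)/6 = 18/6 = 3; σ²_Frontend dev = ((4−2)/6)² = 0.111
te_Database migration = (6 + 4·12 + 24)/6 = 78/6 = 13; σ²_Database migration = ((24−6)/6)² = 9.000
te_Unit tests = (1 + 4·2 + 3)/6 = 12/6 = 2; σ²_Unit tests = ((3−1)/6)² = 0.111
te_Integration tests = (1 + 4·2 + 3)/6 = 12/6 = 2; σ²_Integration tests = ((3−1)/6)² = 0.111
te_Code review = (1 + 4·5 + 9)/6 = 30/6 = 5; σ²_Code review = ((9−1)/6)² = 1.778
te_Security audit = (5 + 4·7 + 9)/6 = 42/6 = 7; σ²_Security audit = ((9−5)/6)² = 0.444
te_Staging deploy = (4 + 4·5 + 12)/6 = 36/6 = 6; σ²_Staging deploy = ((12−4)/6)² = 1.778
te_Load testing = (1 + 4·2 + 3)/6 = 12/6 = 2; σ²_Load testing = ((3−1)/6)² = 0.111
te_Documentation = (6 + 4·8 + 16)/6 = 54/6 = 9; σ²_Documentation = ((16−6)/6)² = 2.778

Forward pass:
ES_Frontend dev = 0; EF_Frontend dev = 3
ES_Database migration = 0; EF_Database migration = 13
ES_Unit tests = 0; EF_Unit tests = 2
ES_Integration tests = 0; EF_Integration tests = 2
ES_Code review = 0; EF_Code review = 5
ES_Security audit = 3; EF_Security audit = 3+7 = 10
ES_Staging deploy = 13; EF_Staging deploy = 13+6 = 19
ES_Load testing = max(EF_Security audit=10, EF_Staging deploy=19) = 19; EF_Load testing = 19+2 = 21
ES_Documentation = max(EF_Frontend dev=3, EF_Unit tests=2, EF_Integration tests=2, EF_Code review=5, EF_Load testing=21) = 21; EF_Documentation = 21+9 = 30
Expected project duration μ = 30 days. Critical path: Database migration → Staging deploy → Load testing → Documentation.

Variance along critical path = 9.000 + 1.778 + 0.111 + 2.778 = 13.667
σ = √13.667 = 3.697 days

3.70 days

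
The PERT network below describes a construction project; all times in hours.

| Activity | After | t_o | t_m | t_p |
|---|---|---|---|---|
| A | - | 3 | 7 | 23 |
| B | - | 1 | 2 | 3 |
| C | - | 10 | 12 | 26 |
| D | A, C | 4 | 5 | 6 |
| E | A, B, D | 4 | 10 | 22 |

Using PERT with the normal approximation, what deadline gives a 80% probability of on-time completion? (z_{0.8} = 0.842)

33.4 hours

te_A = (3 + 4·7 + 23)/6 = 54/6 = 9; σ²_A = ((23−3)/6)² = 11.111
te_B = (1 + 4·2 + 3)/6 = 12/6 = 2; σ²_B = ((3−1)/6)² = 0.111
te_C = (10 + 4·12 + 26)/6 = 84/6 = 14; σ²_C = ((26−10)/6)² = 7.111
te_D = (4 + 4·5 + 6)/6 = 30/6 = 5; σ²_D = ((6−4)/6)² = 0.111
te_E = (4 + 4·10 + 22)/6 = 66/6 = 11; σ²_E = ((22−4)/6)² = 9.000

Forward pass:
ES_A = 0; EF_A = 9
ES_B = 0; EF_B = 2
ES_C = 0; EF_C = 14
ES_D = max(EF_A=9, EF_C=14) = 14; EF_D = 14+5 = 19
ES_E = max(EF_A=9, EF_B=2, EF_D=19) = 19; EF_E = 19+11 = 30
Expected project duration μ = 30 hours. Critical path: C → D → E.

Variance along critical path = 7.111 + 0.111 + 9.000 = 16.222; σ = 4.028 hours.
D = μ + z·σ = 30 + 0.842·4.028 = 33.4 hours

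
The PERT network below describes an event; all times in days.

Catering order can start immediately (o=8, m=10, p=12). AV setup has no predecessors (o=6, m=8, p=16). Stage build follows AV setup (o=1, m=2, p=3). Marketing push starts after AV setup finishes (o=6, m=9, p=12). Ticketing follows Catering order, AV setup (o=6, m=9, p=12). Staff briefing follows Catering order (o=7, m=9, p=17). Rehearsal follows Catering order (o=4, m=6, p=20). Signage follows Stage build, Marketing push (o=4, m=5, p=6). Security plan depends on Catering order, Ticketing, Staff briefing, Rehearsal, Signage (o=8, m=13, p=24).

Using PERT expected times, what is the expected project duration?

te_Catering order = (8 + 4·10 + 12)/6 = 60/6 = 10
te_AV setup = (6 + 4·8 + 16)/6 = 54/6 = 9
te_Stage build = (1 + 4·2 + 3)/6 = 12/6 = 2
te_Marketing push = (6 + 4·9 + 12)/6 = 54/6 = 9
te_Ticketing = (6 + 4·9 + 12)/6 = 54/6 = 9
te_Staff briefing = (7 + 4·9 + 17)/6 = 60/6 = 10
te_Rehearsal = (4 + 4·6 + 20)/6 = 48/6 = 8
te_Signage = (4 + 4·5 + 6)/6 = 30/6 = 5
te_Security plan = (8 + 4·13 + 24)/6 = 84/6 = 14

Forward pass:
ES_Catering order = 0; EF_Catering order = 10
ES_AV setup = 0; EF_AV setup = 9
ES_Stage build = 9; EF_Stage build = 9+2 = 11
ES_Marketing push = 9; EF_Marketing push = 9+9 = 18
ES_Ticketing = max(EF_Catering order=10, EF_AV setup=9) = 10; EF_Ticketing = 10+9 = 19
ES_Staff briefing = 10; EF_Staff briefing = 10+10 = 20
ES_Rehearsal = 10; EF_Rehearsal = 10+8 = 18
ES_Signage = max(EF_Stage build=11, EF_Marketing push=18) = 18; EF_Signage = 18+5 = 23
ES_Security plan = max(EF_Catering order=10, EF_Ticketing=19, EF_Staff briefing=20, EF_Rehearsal=18, EF_Signage=23) = 23; EF_Security plan = 23+14 = 37
Expected project duration μ = 37 days. Critical path: AV setup → Marketing push → Signage → Security plan.

37 days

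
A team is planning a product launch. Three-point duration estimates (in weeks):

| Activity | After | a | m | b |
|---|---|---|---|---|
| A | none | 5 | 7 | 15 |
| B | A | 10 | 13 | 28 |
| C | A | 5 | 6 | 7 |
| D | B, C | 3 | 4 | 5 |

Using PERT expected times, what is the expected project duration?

27 weeks

te_A = (5 + 4·7 + 15)/6 = 48/6 = 8
te_B = (10 + 4·13 + 28)/6 = 90/6 = 15
te_C = (5 + 4·6 + 7)/6 = 36/6 = 6
te_D = (3 + 4·4 + 5)/6 = 24/6 = 4

Forward pass:
ES_A = 0; EF_A = 8
ES_B = 8; EF_B = 8+15 = 23
ES_C = 8; EF_C = 8+6 = 14
ES_D = max(EF_B=23, EF_C=14) = 23; EF_D = 23+4 = 27
Expected project duration μ = 27 weeks. Critical path: A → B → D.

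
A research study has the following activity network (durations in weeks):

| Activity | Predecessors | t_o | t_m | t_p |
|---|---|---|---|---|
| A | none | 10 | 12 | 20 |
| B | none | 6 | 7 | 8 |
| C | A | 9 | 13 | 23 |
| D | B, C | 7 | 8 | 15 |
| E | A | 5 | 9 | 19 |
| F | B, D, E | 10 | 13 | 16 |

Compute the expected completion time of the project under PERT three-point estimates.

te_A = (10 + 4·12 + 20)/6 = 78/6 = 13
te_B = (6 + 4·7 + 8)/6 = 42/6 = 7
te_C = (9 + 4·13 + 23)/6 = 84/6 = 14
te_D = (7 + 4·8 + 15)/6 = 54/6 = 9
te_E = (5 + 4·9 + 19)/6 = 60/6 = 10
te_F = (10 + 4·13 + 16)/6 = 78/6 = 13

Forward pass:
ES_A = 0; EF_A = 13
ES_B = 0; EF_B = 7
ES_C = 13; EF_C = 13+14 = 27
ES_D = max(EF_B=7, EF_C=27) = 27; EF_D = 27+9 = 36
ES_E = 13; EF_E = 13+10 = 23
ES_F = max(EF_B=7, EF_D=36, EF_E=23) = 36; EF_F = 36+13 = 49
Expected project duration μ = 49 weeks. Critical path: A → C → D → F.

49 weeks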